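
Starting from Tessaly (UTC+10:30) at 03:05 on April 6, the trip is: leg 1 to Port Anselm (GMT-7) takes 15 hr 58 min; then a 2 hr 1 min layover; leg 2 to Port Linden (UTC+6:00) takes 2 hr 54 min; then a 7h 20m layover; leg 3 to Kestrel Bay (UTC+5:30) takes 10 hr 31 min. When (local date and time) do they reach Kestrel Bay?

Convert departure to UTC: 03:05 − 10:30 = 16:35 UTC on Apr 5.
Add 15 hours and 58 minutes leg 1 → 08:33 UTC (Apr 6).
Add 2 hours 1 minute layover in Port Anselm → 10:34 UTC.
Add 2 hours 54 minutes leg 2 → 13:28 UTC.
Add 7 hours 20 minutes layover in Port Linden → 20:48 UTC.
Add 10 hours and 31 minutes leg 3 → 07:19 UTC (Apr 7).
Kestrel Bay is UTC+5:30, so local arrival = 07:19 + 5:30 = 12:49 on Apr 7.

12:49 on April 7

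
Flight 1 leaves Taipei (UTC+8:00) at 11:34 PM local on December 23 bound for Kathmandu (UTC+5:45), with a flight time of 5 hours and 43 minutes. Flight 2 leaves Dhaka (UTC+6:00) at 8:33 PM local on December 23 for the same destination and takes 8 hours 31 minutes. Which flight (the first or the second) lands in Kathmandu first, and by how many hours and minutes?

Flight 1 in UTC: 11:34 PM − 8:00 = 3:34 PM on Dec 23.
+5 hours 43 minutes → arrive 9:17 PM UTC on Dec 23.
Flight 2 in UTC: 8:33 PM − 6:00 = 2:33 PM on Dec 23.
+8 hours and 31 minutes → arrive 11:04 PM UTC on Dec 23.
Flight 1 lands earlier by 1 hour 47 minutes.

the first, by 1 hour 47 minutes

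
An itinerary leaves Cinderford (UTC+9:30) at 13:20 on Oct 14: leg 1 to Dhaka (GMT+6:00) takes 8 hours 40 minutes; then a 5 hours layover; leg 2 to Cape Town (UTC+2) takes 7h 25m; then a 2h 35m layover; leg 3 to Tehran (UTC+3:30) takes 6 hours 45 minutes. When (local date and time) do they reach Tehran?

Convert departure to UTC: 13:20 − 9:30 = 03:50 UTC on Oct 14.
Add 8 hours and 40 minutes leg 1 → 12:30 UTC.
Add 5 hours layover in Dhaka → 17:30 UTC.
Add 7 hours and 25 minutes leg 2 → 00:55 UTC (Oct 15).
Add 2 hours and 35 minutes layover in Cape Town → 03:30 UTC.
Add 6 hours 45 minutes leg 3 → 10:15 UTC.
Tehran is UTC+3:30, so local arrival = 10:15 + 3:30 = 13:45 on Oct 15.

13:45 on October 15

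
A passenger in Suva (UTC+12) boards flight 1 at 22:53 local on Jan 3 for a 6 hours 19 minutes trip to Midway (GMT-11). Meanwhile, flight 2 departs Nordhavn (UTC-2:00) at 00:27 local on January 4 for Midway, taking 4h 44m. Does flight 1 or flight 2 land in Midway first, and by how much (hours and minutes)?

the first, by 13 hours 59 minutes

Flight 1 in UTC: 22:53 − 12:00 = 10:53 on Jan 3.
+6 hours 19 minutes → arrive 17:12 UTC on Jan 3.
Flight 2 in UTC: 00:27 + 2:00 = 02:27 on Jan 4.
+4 hours and 44 minutes → arrive 07:11 UTC on Jan 4.
Flight 1 lands earlier by 13 hours 59 minutes.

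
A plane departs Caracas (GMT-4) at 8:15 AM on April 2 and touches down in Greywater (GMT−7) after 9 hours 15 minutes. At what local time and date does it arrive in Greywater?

2:30 PM on Apr 2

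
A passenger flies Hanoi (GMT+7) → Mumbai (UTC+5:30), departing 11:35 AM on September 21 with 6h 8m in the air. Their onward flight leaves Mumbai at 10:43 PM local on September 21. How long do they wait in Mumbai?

Convert departure to UTC: 11:35 AM − 7:00 = 4:35 AM UTC on Sep 21.
Add 6 hours 8 minutes flight time → 10:43 AM UTC.
Mumbai is UTC+5:30, so local arrival = 10:43 AM + 5:30 = 4:13 PM on Sep 21.
Layover = 10:43 PM − 4:13 PM = 6 hours 30 minutes.

6 hours 30 minutes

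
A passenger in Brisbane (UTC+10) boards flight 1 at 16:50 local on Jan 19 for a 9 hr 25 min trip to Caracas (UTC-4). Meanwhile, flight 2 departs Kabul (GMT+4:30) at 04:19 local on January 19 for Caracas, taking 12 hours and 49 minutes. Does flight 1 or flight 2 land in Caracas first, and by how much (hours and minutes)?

Flight 1 in UTC: 16:50 − 10:00 = 06:50 on Jan 19.
+9 hours and 25 minutes → arrive 16:15 UTC on Jan 19.
Flight 2 in UTC: 04:19 − 4:30 = 23:49 on Jan 18.
+12 hours 49 minutes → arrive 12:38 UTC on Jan 19.
Flight 2 lands earlier by 3 hours 37 minutes.

the second, by 3 hours 37 minutes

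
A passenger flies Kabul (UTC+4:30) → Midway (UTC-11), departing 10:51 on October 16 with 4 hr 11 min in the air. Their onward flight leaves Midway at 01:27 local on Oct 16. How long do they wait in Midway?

1 hour 55 minutes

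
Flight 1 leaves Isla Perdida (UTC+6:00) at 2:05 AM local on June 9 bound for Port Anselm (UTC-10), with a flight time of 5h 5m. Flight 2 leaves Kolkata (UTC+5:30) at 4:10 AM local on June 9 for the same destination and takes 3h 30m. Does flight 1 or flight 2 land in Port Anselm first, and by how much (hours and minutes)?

the first, by 1 hour

Flight 1 in UTC: 2:05 AM − 6:00 = 8:05 PM on Jun 8.
+5 hours 5 minutes → arrive 1:10 AM UTC on Jun 9.
Flight 2 in UTC: 4:10 AM − 5:30 = 10:40 PM on Jun 8.
+3 hours and 30 minutes → arrive 2:10 AM UTC on Jun 9.
Flight 1 lands earlier by 1 hour.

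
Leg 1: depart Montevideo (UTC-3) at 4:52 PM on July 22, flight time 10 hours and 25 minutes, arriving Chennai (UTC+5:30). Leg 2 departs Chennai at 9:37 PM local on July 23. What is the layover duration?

Convert departure to UTC: 4:52 PM + 3:00 = 7:52 PM UTC on Jul 22.
Add 10 hours 25 minutes flight time → 6:17 AM UTC (Jul 23).
Chennai is UTC+5:30, so local arrival = 6:17 AM + 5:30 = 11:47 AM on Jul 23.
Layover = 9:37 PM − 11:47 AM = 9 hours 50 minutes.

9 hours 50 minutes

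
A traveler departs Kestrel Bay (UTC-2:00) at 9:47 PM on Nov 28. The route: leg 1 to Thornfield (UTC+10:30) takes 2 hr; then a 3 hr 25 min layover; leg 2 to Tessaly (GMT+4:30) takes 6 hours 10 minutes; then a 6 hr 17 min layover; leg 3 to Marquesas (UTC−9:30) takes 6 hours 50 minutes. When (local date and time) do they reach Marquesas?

2:59 PM on Nov 29

Convert departure to UTC: 9:47 PM + 2:00 = 11:47 PM UTC on Nov 28.
Add 2 hours leg 1 → 1:47 AM UTC (Nov 29).
Add 3 hours and 25 minutes layover in Thornfield → 5:12 AM UTC.
Add 6 hours and 10 minutes leg 2 → 11:22 AM UTC.
Add 6 hours and 17 minutes layover in Tessaly → 5:39 PM UTC.
Add 6 hours 50 minutes leg 3 → 12:29 AM UTC (Nov 30).
Marquesas is UTC−9:30, so local arrival = 12:29 AM − 9:30 = 2:59 PM on Nov 29.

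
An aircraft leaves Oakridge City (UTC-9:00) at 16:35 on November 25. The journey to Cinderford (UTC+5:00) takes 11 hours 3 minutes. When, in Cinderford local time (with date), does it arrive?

Convert departure to UTC: 16:35 + 9:00 = 01:35 UTC on Nov 26.
Add 11 hours and 3 minutes travel time → 12:38 UTC.
Cinderford is UTC+5:00, so local arrival = 12:38 + 5:00 = 17:38 on Nov 26.

17:38 on November 26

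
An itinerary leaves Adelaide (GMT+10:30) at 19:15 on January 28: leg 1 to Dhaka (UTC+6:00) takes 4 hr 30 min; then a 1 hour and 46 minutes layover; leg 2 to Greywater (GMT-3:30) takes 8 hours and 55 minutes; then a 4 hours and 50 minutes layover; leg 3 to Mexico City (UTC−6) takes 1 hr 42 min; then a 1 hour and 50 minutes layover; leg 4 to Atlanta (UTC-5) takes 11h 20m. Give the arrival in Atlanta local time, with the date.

14:38 on January 29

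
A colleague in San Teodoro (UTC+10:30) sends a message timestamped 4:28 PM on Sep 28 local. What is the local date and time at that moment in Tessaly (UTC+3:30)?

Tessaly is 7:00 behind San Teodoro.
Shift by the zone difference: 4:28 PM − 7:00 = 9:28 AM on Sep 28 in Tessaly.

9:28 AM on Sep 28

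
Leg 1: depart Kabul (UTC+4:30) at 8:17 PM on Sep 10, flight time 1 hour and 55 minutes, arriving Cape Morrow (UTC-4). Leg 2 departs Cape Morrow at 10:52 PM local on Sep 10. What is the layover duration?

9 hours 10 minutes

Convert departure to UTC: 8:17 PM − 4:30 = 3:47 PM UTC on Sep 10.
Add 1 hour 55 minutes flight time → 5:42 PM UTC.
Cape Morrow is UTC−4:00, so local arrival = 5:42 PM − 4:00 = 1:42 PM on Sep 10.
Layover = 10:52 PM − 1:42 PM = 9 hours 10 minutes.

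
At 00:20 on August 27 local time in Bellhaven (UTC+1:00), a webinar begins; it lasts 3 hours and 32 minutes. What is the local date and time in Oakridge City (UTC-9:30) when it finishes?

17:22 on Aug 26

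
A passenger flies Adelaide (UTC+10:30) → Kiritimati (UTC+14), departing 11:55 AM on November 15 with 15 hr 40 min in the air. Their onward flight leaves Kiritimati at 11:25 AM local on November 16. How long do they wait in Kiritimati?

4 hours 20 minutes

Convert departure to UTC: 11:55 AM − 10:30 = 1:25 AM UTC on Nov 15.
Add 15 hours 40 minutes flight time → 5:05 PM UTC.
Kiritimati is UTC+14:00, so local arrival = 5:05 PM + 14:00 = 7:05 AM on Nov 16.
Layover = 11:25 AM − 7:05 AM = 4 hours 20 minutes.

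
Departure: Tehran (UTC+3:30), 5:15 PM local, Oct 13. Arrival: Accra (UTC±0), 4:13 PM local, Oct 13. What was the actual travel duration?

2 hours 28 minutes

Departure in UTC: 5:15 PM − 3:30 = 1:45 PM on Oct 13.
Arrival is already UTC: 4:13 PM on Oct 13.
Elapsed = 4:13 PM − 1:45 PM = 2 hours 28 minutes.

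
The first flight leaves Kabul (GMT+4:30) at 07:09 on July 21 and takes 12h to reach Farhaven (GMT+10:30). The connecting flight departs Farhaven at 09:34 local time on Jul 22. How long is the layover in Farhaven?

Convert departure to UTC: 07:09 − 4:30 = 02:39 UTC on Jul 21.
Add 12 hours flight time → 14:39 UTC.
Farhaven is UTC+10:30, so local arrival = 14:39 + 10:30 = 01:09 on Jul 22.
Layover = 09:34 − 01:09 = 8 hours 25 minutes.

8 hours 25 minutes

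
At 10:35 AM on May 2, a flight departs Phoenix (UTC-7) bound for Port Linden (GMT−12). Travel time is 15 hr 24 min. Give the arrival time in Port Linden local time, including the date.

8:59 PM on May 2

Port Linden is 5:00 behind Phoenix.
After 15 hours and 24 minutes it is 1:59 AM (May 3) in Phoenix.
Shift by the zone difference: 1:59 AM − 5:00 = 8:59 PM on May 2 in Port Linden.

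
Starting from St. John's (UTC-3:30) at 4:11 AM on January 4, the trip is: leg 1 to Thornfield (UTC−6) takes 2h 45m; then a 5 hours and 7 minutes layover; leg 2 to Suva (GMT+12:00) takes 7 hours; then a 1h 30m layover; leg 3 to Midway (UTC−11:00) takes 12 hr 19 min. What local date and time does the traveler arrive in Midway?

Convert departure to UTC: 4:11 AM + 3:30 = 7:41 AM UTC on Jan 4.
Add 2 hours 45 minutes leg 1 → 10:26 AM UTC.
Add 5 hours and 7 minutes layover in Thornfield → 3:33 PM UTC.
Add 7 hours leg 2 → 10:33 PM UTC.
Add 1 hour and 30 minutes layover in Suva → 12:03 AM UTC (Jan 5).
Add 12 hours and 19 minutes leg 3 → 12:22 PM UTC.
Midway is UTC−11:00, so local arrival = 12:22 PM − 11:00 = 1:22 AM on Jan 5.

1:22 AM on January 5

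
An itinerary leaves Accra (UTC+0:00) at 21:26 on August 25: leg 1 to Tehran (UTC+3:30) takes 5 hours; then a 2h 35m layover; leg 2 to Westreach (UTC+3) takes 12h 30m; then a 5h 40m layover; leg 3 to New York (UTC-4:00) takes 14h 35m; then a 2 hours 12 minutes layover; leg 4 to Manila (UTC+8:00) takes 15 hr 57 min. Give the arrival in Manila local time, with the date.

15:55 on August 28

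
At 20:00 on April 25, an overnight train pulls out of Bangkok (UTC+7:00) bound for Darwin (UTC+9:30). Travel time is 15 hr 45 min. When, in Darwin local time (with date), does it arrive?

14:15 on Apr 26

Darwin is 2:30 ahead of Bangkok.
After 15 hours and 45 minutes it is 11:45 (Apr 26) in Bangkok.
Shift by the zone difference: 11:45 + 2:30 = 14:15 on Apr 26 in Darwin.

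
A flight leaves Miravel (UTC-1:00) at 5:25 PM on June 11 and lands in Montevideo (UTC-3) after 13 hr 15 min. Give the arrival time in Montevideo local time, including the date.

4:40 AM on June 12

Convert departure to UTC: 5:25 PM + 1:00 = 6:25 PM UTC on Jun 11.
Add 13 hours and 15 minutes travel time → 7:40 AM UTC (Jun 12).
Montevideo is UTC−3:00, so local arrival = 7:40 AM − 3:00 = 4:40 AM on Jun 12.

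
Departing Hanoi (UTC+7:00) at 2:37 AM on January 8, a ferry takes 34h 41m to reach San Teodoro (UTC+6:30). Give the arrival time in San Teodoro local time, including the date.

12:48 PM on January 9

Convert departure to UTC: 2:37 AM − 7:00 = 7:37 PM UTC on Jan 7.
Add 34 hours and 41 minutes travel time → 6:18 AM UTC (Jan 9).
San Teodoro is UTC+6:30, so local arrival = 6:18 AM + 6:30 = 12:48 PM on Jan 9.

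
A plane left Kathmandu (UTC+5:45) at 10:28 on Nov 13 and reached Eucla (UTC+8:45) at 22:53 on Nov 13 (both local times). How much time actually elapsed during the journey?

Departure in UTC: 10:28 − 5:45 = 04:43 on Nov 13.
Arrival in UTC: 22:53 − 8:45 = 14:08 on Nov 13.
Elapsed = 14:08 − 04:43 = 9 hours 25 minutes.

9 hours 25 minutes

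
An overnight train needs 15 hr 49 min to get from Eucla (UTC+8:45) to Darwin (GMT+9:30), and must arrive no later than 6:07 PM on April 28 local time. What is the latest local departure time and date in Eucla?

1:33 AM on Apr 28

Target arrival in UTC: 6:07 PM − 9:30 = 8:37 AM on Apr 28.
Subtract 15 hours and 49 minutes → departure 4:48 PM UTC on Apr 27.
Eucla is UTC+8:45: 4:48 PM + 8:45 = 1:33 AM on Apr 28.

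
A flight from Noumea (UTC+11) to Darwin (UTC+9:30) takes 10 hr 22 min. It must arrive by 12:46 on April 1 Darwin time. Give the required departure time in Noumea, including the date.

Target arrival in UTC: 12:46 − 9:30 = 03:16 on Apr 1.
Subtract 10 hours and 22 minutes → departure 16:54 UTC on Mar 31.
Noumea is UTC+11:00: 16:54 + 11:00 = 03:54 on Apr 1.

03:54 on April 1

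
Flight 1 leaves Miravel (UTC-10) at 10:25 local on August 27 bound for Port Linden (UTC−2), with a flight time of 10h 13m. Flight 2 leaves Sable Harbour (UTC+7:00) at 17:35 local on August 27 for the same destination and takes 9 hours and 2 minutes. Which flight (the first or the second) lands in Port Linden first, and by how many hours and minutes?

the second, by 11 hours 1 minute

Flight 1 in UTC: 10:25 + 10:00 = 20:25 on Aug 27.
+10 hours 13 minutes → arrive 06:38 UTC on Aug 28.
Flight 2 in UTC: 17:35 − 7:00 = 10:35 on Aug 27.
+9 hours and 2 minutes → arrive 19:37 UTC on Aug 27.
Flight 2 lands earlier by 11 hours 1 minute.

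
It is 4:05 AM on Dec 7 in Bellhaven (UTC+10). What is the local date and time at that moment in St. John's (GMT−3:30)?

2:35 PM on Dec 6

In UTC: 4:05 AM − 10:00 = 6:05 PM on Dec 6.
St. John's is UTC−3:30: 6:05 PM − 3:30 = 2:35 PM on Dec 6.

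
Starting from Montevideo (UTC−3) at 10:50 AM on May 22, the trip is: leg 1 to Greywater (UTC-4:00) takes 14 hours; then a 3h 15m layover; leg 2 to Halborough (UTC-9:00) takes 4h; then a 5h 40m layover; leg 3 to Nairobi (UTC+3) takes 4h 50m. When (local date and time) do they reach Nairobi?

12:35 AM on May 24

Convert departure to UTC: 10:50 AM + 3:00 = 1:50 PM UTC on May 22.
Add 14 hours leg 1 → 3:50 AM UTC (May 23).
Add 3 hours and 15 minutes layover in Greywater → 7:05 AM UTC.
Add 4 hours leg 2 → 11:05 AM UTC.
Add 5 hours 40 minutes layover in Halborough → 4:45 PM UTC.
Add 4 hours and 50 minutes leg 3 → 9:35 PM UTC.
Nairobi is UTC+3:00, so local arrival = 9:35 PM + 3:00 = 12:35 AM on May 24.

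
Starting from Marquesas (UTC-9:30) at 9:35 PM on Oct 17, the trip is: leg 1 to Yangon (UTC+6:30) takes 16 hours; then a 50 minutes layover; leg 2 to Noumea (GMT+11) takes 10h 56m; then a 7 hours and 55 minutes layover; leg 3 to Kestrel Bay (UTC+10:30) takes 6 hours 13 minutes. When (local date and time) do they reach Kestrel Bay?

Convert departure to UTC: 9:35 PM + 9:30 = 7:05 AM UTC on Oct 18.
Add 16 hours leg 1 → 11:05 PM UTC.
Add 50 minutes layover in Yangon → 11:55 PM UTC.
Add 10 hours 56 minutes leg 2 → 10:51 AM UTC (Oct 19).
Add 7 hours and 55 minutes layover in Noumea → 6:46 PM UTC.
Add 6 hours and 13 minutes leg 3 → 12:59 AM UTC (Oct 20).
Kestrel Bay is UTC+10:30, so local arrival = 12:59 AM + 10:30 = 11:29 AM on Oct 20.

11:29 AM on October 20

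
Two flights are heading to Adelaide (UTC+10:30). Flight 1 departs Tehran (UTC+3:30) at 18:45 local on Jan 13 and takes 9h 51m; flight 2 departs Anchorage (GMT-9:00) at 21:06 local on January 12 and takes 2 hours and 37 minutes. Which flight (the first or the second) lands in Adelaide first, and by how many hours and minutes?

the second, by 16 hours 23 minutes

Flight 1 in UTC: 18:45 − 3:30 = 15:15 on Jan 13.
+9 hours and 51 minutes → arrive 01:06 UTC on Jan 14.
Flight 2 in UTC: 21:06 + 9:00 = 06:06 on Jan 13.
+2 hours 37 minutes → arrive 08:43 UTC on Jan 13.
Flight 2 lands earlier by 16 hours 23 minutes.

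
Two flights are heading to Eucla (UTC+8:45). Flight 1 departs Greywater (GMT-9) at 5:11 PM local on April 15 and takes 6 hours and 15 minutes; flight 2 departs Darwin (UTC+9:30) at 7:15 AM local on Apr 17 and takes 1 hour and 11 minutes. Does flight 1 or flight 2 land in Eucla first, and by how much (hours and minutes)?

the first, by 14 hours 30 minutes

Flight 1 in UTC: 5:11 PM + 9:00 = 2:11 AM on Apr 16.
+6 hours 15 minutes → arrive 8:26 AM UTC on Apr 16.
Flight 2 in UTC: 7:15 AM − 9:30 = 9:45 PM on Apr 16.
+1 hour and 11 minutes → arrive 10:56 PM UTC on Apr 16.
Flight 1 lands earlier by 14 hours 30 minutes.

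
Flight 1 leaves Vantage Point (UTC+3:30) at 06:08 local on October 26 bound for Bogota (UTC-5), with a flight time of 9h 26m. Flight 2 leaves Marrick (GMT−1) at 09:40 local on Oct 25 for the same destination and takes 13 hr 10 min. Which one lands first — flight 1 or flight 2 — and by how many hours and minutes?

Flight 1 in UTC: 06:08 − 3:30 = 02:38 on Oct 26.
+9 hours and 26 minutes → arrive 12:04 UTC on Oct 26.
Flight 2 in UTC: 09:40 + 1:00 = 10:40 on Oct 25.
+13 hours and 10 minutes → arrive 23:50 UTC on Oct 25.
Flight 2 lands earlier by 12 hours 14 minutes.

the second, by 12 hours 14 minutes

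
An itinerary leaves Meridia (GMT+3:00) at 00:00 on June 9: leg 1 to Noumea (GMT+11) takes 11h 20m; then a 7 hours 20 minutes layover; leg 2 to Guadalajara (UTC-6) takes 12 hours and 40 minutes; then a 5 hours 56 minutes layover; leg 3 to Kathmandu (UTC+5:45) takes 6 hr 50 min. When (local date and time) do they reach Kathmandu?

22:51 on June 10

Convert departure to UTC: 00:00 − 3:00 = 21:00 UTC on Jun 8.
Add 11 hours 20 minutes leg 1 → 08:20 UTC (Jun 9).
Add 7 hours 20 minutes layover in Noumea → 15:40 UTC.
Add 12 hours and 40 minutes leg 2 → 04:20 UTC (Jun 10).
Add 5 hours and 56 minutes layover in Guadalajara → 10:16 UTC.
Add 6 hours and 50 minutes leg 3 → 17:06 UTC.
Kathmandu is UTC+5:45, so local arrival = 17:06 + 5:45 = 22:51 on Jun 10.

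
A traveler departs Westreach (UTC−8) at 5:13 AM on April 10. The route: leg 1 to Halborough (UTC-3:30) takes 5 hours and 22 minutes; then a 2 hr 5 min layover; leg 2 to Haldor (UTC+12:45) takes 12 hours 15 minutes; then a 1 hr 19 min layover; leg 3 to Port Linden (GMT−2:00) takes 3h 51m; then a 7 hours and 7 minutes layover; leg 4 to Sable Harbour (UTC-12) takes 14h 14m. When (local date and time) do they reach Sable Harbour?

11:26 PM on April 11

Convert departure to UTC: 5:13 AM + 8:00 = 1:13 PM UTC on Apr 10.
Add 5 hours 22 minutes leg 1 → 6:35 PM UTC.
Add 2 hours and 5 minutes layover in Halborough → 8:40 PM UTC.
Add 12 hours and 15 minutes leg 2 → 8:55 AM UTC (Apr 11).
Add 1 hour 19 minutes layover in Haldor → 10:14 AM UTC.
Add 3 hours 51 minutes leg 3 → 2:05 PM UTC.
Add 7 hours 7 minutes layover in Port Linden → 9:12 PM UTC.
Add 14 hours and 14 minutes leg 4 → 11:26 AM UTC (Apr 12).
Sable Harbour is UTC−12:00, so local arrival = 11:26 AM − 12:00 = 11:26 PM on Apr 11.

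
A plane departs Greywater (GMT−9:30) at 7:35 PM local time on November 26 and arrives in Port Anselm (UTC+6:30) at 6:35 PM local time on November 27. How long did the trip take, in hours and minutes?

Departure in UTC: 7:35 PM + 9:30 = 5:05 AM on Nov 27.
Arrival in UTC: 6:35 PM − 6:30 = 12:05 PM on Nov 27.
Elapsed = 12:05 PM − 5:05 AM = 7 hours.

7 hours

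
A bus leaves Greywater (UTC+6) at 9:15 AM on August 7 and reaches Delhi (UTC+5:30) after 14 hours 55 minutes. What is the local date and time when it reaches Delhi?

11:40 PM on Aug 7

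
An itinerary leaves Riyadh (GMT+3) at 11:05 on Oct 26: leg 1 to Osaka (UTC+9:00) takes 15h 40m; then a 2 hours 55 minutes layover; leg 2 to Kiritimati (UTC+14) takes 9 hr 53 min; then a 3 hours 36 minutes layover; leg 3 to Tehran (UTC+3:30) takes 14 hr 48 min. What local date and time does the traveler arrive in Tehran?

10:27 on October 28

Convert departure to UTC: 11:05 − 3:00 = 08:05 UTC on Oct 26.
Add 15 hours 40 minutes leg 1 → 23:45 UTC.
Add 2 hours and 55 minutes layover in Osaka → 02:40 UTC (Oct 27).
Add 9 hours 53 minutes leg 2 → 12:33 UTC.
Add 3 hours 36 minutes layover in Kiritimati → 16:09 UTC.
Add 14 hours and 48 minutes leg 3 → 06:57 UTC (Oct 28).
Tehran is UTC+3:30, so local arrival = 06:57 + 3:30 = 10:27 on Oct 28.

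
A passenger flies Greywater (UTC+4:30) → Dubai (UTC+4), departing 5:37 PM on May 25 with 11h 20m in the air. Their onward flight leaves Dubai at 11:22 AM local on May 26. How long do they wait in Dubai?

Convert departure to UTC: 5:37 PM − 4:30 = 1:07 PM UTC on May 25.
Add 11 hours 20 minutes flight time → 12:27 AM UTC (May 26).
Dubai is UTC+4:00, so local arrival = 12:27 AM + 4:00 = 4:27 AM on May 26.
Layover = 11:22 AM − 4:27 AM = 6 hours 55 minutes.

6 hours 55 minutes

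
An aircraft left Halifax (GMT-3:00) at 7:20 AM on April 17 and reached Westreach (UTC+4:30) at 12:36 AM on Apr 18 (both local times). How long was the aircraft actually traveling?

Westreach is 7:30 ahead of Halifax.
Clock-face elapsed time (ignoring zones) is 17 hours 16 minutes.
Actual elapsed = 17 hours 16 minutes − 7:30 = 9 hours 46 minutes.

9 hours 46 minutes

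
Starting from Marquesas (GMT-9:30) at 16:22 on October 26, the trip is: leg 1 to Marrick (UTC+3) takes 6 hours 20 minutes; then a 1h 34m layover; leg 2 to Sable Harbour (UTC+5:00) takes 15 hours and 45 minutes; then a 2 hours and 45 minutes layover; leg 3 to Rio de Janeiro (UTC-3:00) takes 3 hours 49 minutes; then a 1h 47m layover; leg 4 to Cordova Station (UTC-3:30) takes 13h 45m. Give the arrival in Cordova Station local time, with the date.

Convert departure to UTC: 16:22 + 9:30 = 01:52 UTC on Oct 27.
Add 6 hours 20 minutes leg 1 → 08:12 UTC.
Add 1 hour 34 minutes layover in Marrick → 09:46 UTC.
Add 15 hours and 45 minutes leg 2 → 01:31 UTC (Oct 28).
Add 2 hours 45 minutes layover in Sable Harbour → 04:16 UTC.
Add 3 hours 49 minutes leg 3 → 08:05 UTC.
Add 1 hour 47 minutes layover in Rio de Janeiro → 09:52 UTC.
Add 13 hours and 45 minutes leg 4 → 23:37 UTC.
Cordova Station is UTC−3:30, so local arrival = 23:37 − 3:30 = 20:07 on Oct 28.

20:07 on Oct 28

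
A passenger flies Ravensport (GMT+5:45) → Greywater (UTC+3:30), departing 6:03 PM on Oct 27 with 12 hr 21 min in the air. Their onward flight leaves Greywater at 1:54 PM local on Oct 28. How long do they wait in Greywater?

Convert departure to UTC: 6:03 PM − 5:45 = 12:18 PM UTC on Oct 27.
Add 12 hours 21 minutes flight time → 12:39 AM UTC (Oct 28).
Greywater is UTC+3:30, so local arrival = 12:39 AM + 3:30 = 4:09 AM on Oct 28.
Layover = 1:54 PM − 4:09 AM = 9 hours 45 minutes.

9 hours 45 minutes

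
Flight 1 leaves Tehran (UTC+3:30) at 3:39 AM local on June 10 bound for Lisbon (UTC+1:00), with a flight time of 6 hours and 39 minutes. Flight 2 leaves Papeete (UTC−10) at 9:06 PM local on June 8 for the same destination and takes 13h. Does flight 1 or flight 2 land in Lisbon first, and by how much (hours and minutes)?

the second, by 10 hours 42 minutes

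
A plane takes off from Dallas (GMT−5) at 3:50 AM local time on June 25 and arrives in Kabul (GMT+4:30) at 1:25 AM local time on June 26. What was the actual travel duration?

Departure in UTC: 3:50 AM + 5:00 = 8:50 AM on Jun 25.
Arrival in UTC: 1:25 AM − 4:30 = 8:55 PM on Jun 25.
Elapsed = 8:55 PM − 8:50 AM = 12 hours 5 minutes.

12 hours 5 minutes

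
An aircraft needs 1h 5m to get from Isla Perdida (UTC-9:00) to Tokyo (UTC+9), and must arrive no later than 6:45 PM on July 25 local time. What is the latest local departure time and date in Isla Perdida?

11:40 PM on July 24

Target arrival in UTC: 6:45 PM − 9:00 = 9:45 AM on Jul 25.
Subtract 1 hour and 5 minutes → departure 8:40 AM UTC on Jul 25.
Isla Perdida is UTC−9:00: 8:40 AM − 9:00 = 11:40 PM on Jul 24.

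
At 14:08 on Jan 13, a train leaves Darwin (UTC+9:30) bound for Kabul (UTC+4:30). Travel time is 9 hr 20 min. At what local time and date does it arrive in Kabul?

18:28 on January 13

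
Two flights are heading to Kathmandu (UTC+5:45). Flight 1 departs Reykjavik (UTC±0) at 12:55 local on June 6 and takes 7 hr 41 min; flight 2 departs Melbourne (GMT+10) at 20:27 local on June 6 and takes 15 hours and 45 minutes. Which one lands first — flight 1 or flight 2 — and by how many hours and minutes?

the first, by 5 hours 36 minutes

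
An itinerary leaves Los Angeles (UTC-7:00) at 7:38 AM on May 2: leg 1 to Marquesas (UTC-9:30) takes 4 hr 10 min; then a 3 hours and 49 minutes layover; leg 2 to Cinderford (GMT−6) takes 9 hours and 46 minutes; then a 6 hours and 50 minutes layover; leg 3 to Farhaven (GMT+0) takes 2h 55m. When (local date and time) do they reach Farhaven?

Convert departure to UTC: 7:38 AM + 7:00 = 2:38 PM UTC on May 2.
Add 4 hours 10 minutes leg 1 → 6:48 PM UTC.
Add 3 hours and 49 minutes layover in Marquesas → 10:37 PM UTC.
Add 9 hours and 46 minutes leg 2 → 8:23 AM UTC (May 3).
Add 6 hours 50 minutes layover in Cinderford → 3:13 PM UTC.
Add 2 hours 55 minutes leg 3 → 6:08 PM UTC.
Farhaven is UTC+0, so local arrival is the same: 6:08 PM on May 3.

6:08 PM on May 3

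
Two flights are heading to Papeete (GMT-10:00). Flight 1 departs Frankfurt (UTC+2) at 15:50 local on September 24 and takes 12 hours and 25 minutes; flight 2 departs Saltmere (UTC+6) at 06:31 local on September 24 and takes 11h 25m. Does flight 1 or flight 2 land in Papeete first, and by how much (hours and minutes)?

the second, by 14 hours 19 minutes

Flight 1 in UTC: 15:50 − 2:00 = 13:50 on Sep 24.
+12 hours and 25 minutes → arrive 02:15 UTC on Sep 25.
Flight 2 in UTC: 06:31 − 6:00 = 00:31 on Sep 24.
+11 hours 25 minutes → arrive 11:56 UTC on Sep 24.
Flight 2 lands earlier by 14 hours 19 minutes.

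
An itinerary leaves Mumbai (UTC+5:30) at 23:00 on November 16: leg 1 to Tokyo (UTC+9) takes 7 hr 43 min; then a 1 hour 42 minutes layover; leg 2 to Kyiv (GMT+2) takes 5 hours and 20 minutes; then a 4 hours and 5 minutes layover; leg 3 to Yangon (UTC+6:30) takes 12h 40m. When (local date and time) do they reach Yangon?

Convert departure to UTC: 23:00 − 5:30 = 17:30 UTC on Nov 16.
Add 7 hours 43 minutes leg 1 → 01:13 UTC (Nov 17).
Add 1 hour 42 minutes layover in Tokyo → 02:55 UTC.
Add 5 hours 20 minutes leg 2 → 08:15 UTC.
Add 4 hours and 5 minutes layover in Kyiv → 12:20 UTC.
Add 12 hours 40 minutes leg 3 → 01:00 UTC (Nov 18).
Yangon is UTC+6:30, so local arrival = 01:00 + 6:30 = 07:30 on Nov 18.

07:30 on Nov 18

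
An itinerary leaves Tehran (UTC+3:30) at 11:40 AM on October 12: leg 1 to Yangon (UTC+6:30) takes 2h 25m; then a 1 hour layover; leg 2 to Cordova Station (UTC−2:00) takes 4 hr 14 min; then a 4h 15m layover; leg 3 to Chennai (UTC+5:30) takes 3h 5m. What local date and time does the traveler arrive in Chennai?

Convert departure to UTC: 11:40 AM − 3:30 = 8:10 AM UTC on Oct 12.
Add 2 hours 25 minutes leg 1 → 10:35 AM UTC.
Add 1 hour layover in Yangon → 11:35 AM UTC.
Add 4 hours and 14 minutes leg 2 → 3:49 PM UTC.
Add 4 hours and 15 minutes layover in Cordova Station → 8:04 PM UTC.
Add 3 hours 5 minutes leg 3 → 11:09 PM UTC.
Chennai is UTC+5:30, so local arrival = 11:09 PM + 5:30 = 4:39 AM on Oct 13.

4:39 AM on Oct 13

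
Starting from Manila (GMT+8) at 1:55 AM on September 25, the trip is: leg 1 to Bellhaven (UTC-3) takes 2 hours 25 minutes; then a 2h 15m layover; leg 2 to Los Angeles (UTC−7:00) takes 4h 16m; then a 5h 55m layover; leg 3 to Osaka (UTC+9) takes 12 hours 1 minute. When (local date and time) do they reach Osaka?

5:47 AM on September 26

Convert departure to UTC: 1:55 AM − 8:00 = 5:55 PM UTC on Sep 24.
Add 2 hours and 25 minutes leg 1 → 8:20 PM UTC.
Add 2 hours and 15 minutes layover in Bellhaven → 10:35 PM UTC.
Add 4 hours 16 minutes leg 2 → 2:51 AM UTC (Sep 25).
Add 5 hours 55 minutes layover in Los Angeles → 8:46 AM UTC.
Add 12 hours and 1 minute leg 3 → 8:47 PM UTC.
Osaka is UTC+9:00, so local arrival = 8:47 PM + 9:00 = 5:47 AM on Sep 26.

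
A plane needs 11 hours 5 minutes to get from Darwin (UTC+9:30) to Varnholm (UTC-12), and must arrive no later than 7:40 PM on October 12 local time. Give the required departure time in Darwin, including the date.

6:05 AM on October 13

Target arrival in UTC: 7:40 PM + 12:00 = 7:40 AM on Oct 13.
Subtract 11 hours 5 minutes → departure 8:35 PM UTC on Oct 12.
Darwin is UTC+9:30: 8:35 PM + 9:30 = 6:05 AM on Oct 13.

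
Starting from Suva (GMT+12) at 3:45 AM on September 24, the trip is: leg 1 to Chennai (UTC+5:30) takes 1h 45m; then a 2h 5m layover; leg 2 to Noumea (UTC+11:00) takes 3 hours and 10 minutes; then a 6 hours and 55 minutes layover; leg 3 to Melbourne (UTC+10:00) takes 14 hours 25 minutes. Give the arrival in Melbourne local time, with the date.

6:05 AM on September 25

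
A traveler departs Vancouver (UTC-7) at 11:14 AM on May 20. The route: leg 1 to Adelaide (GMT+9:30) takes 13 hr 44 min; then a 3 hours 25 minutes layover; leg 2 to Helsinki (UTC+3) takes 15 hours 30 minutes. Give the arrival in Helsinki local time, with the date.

Convert departure to UTC: 11:14 AM + 7:00 = 6:14 PM UTC on May 20.
Add 13 hours 44 minutes leg 1 → 7:58 AM UTC (May 21).
Add 3 hours 25 minutes layover in Adelaide → 11:23 AM UTC.
Add 15 hours 30 minutes leg 2 → 2:53 AM UTC (May 22).
Helsinki is UTC+3:00, so local arrival = 2:53 AM + 3:00 = 5:53 AM on May 22.

5:53 AM on May 22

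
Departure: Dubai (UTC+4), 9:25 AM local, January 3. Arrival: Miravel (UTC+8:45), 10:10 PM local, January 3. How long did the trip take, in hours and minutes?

8 hours

Departure in UTC: 9:25 AM − 4:00 = 5:25 AM on Jan 3.
Arrival in UTC: 10:10 PM − 8:45 = 1:25 PM on Jan 3.
Elapsed = 1:25 PM − 5:25 AM = 8 hours.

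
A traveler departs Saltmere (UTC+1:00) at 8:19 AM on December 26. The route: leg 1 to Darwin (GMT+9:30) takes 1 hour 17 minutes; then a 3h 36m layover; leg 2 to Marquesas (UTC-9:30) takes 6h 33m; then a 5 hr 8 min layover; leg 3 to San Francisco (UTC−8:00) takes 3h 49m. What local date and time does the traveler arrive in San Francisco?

Convert departure to UTC: 8:19 AM − 1:00 = 7:19 AM UTC on Dec 26.
Add 1 hour and 17 minutes leg 1 → 8:36 AM UTC.
Add 3 hours 36 minutes layover in Darwin → 12:12 PM UTC.
Add 6 hours 33 minutes leg 2 → 6:45 PM UTC.
Add 5 hours and 8 minutes layover in Marquesas → 11:53 PM UTC.
Add 3 hours 49 minutes leg 3 → 3:42 AM UTC (Dec 27).
San Francisco is UTC−8:00, so local arrival = 3:42 AM − 8:00 = 7:42 PM on Dec 26.

7:42 PM on December 26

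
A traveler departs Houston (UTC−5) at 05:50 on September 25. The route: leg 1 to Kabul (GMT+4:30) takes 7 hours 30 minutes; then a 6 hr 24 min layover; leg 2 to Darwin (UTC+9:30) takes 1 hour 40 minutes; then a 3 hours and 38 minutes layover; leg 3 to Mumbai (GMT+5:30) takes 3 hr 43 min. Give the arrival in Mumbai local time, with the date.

15:15 on Sep 26

Convert departure to UTC: 05:50 + 5:00 = 10:50 UTC on Sep 25.
Add 7 hours 30 minutes leg 1 → 18:20 UTC.
Add 6 hours 24 minutes layover in Kabul → 00:44 UTC (Sep 26).
Add 1 hour and 40 minutes leg 2 → 02:24 UTC.
Add 3 hours 38 minutes layover in Darwin → 06:02 UTC.
Add 3 hours 43 minutes leg 3 → 09:45 UTC.
Mumbai is UTC+5:30, so local arrival = 09:45 + 5:30 = 15:15 on Sep 26.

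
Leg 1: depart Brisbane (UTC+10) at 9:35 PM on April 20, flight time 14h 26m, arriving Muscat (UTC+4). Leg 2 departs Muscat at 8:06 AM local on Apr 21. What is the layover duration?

Convert departure to UTC: 9:35 PM − 10:00 = 11:35 AM UTC on Apr 20.
Add 14 hours 26 minutes flight time → 2:01 AM UTC (Apr 21).
Muscat is UTC+4:00, so local arrival = 2:01 AM + 4:00 = 6:01 AM on Apr 21.
Layover = 8:06 AM − 6:01 AM = 2 hours 5 minutes.

2 hours 5 minutes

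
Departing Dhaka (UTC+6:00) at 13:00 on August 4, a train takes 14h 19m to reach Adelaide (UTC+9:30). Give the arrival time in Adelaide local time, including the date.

06:49 on Aug 5

Adelaide is 3:30 ahead of Dhaka.
After 14 hours and 19 minutes it is 03:19 (Aug 5) in Dhaka.
Shift by the zone difference: 03:19 + 3:30 = 06:49 on Aug 5 in Adelaide.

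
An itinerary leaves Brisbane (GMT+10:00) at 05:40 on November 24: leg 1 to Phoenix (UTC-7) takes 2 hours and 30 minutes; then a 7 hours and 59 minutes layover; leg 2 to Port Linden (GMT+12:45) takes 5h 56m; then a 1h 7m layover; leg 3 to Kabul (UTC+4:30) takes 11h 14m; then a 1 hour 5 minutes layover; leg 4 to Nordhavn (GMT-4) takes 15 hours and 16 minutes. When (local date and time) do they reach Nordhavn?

12:47 on November 25

Convert departure to UTC: 05:40 − 10:00 = 19:40 UTC on Nov 23.
Add 2 hours 30 minutes leg 1 → 22:10 UTC.
Add 7 hours 59 minutes layover in Phoenix → 06:09 UTC (Nov 24).
Add 5 hours and 56 minutes leg 2 → 12:05 UTC.
Add 1 hour and 7 minutes layover in Port Linden → 13:12 UTC.
Add 11 hours and 14 minutes leg 3 → 00:26 UTC (Nov 25).
Add 1 hour 5 minutes layover in Kabul → 01:31 UTC.
Add 15 hours 16 minutes leg 4 → 16:47 UTC.
Nordhavn is UTC−4:00, so local arrival = 16:47 − 4:00 = 12:47 on Nov 25.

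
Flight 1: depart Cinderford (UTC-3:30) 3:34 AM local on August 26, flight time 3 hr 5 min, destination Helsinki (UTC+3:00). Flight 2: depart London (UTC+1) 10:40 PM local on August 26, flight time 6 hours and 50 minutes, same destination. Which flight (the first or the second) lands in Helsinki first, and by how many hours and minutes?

Flight 1 in UTC: 3:34 AM + 3:30 = 7:04 AM on Aug 26.
+3 hours and 5 minutes → arrive 10:09 AM UTC on Aug 26.
Flight 2 in UTC: 10:40 PM − 1:00 = 9:40 PM on Aug 26.
+6 hours 50 minutes → arrive 4:30 AM UTC on Aug 27.
Flight 1 lands earlier by 18 hours 21 minutes.

the first, by 18 hours 21 minutes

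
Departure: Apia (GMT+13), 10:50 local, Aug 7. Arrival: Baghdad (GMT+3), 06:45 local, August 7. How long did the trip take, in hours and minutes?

5 hours 55 minutes

Baghdad is 10:00 behind Apia.
Clock-face elapsed time (ignoring zones) is −4 hours 5 minutes.
Actual elapsed = −4 hours 5 minutes + 10:00 = 5 hours 55 minutes.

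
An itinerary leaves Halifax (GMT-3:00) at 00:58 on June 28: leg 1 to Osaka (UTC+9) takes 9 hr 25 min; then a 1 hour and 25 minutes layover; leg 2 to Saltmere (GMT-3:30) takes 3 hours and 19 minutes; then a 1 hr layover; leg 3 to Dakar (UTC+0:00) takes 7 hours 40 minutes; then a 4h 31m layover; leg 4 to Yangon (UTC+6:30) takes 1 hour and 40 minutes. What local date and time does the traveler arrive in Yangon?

15:28 on June 29

Convert departure to UTC: 00:58 + 3:00 = 03:58 UTC on Jun 28.
Add 9 hours and 25 minutes leg 1 → 13:23 UTC.
Add 1 hour and 25 minutes layover in Osaka → 14:48 UTC.
Add 3 hours 19 minutes leg 2 → 18:07 UTC.
Add 1 hour layover in Saltmere → 19:07 UTC.
Add 7 hours and 40 minutes leg 3 → 02:47 UTC (Jun 29).
Add 4 hours and 31 minutes layover in Dakar → 07:18 UTC.
Add 1 hour and 40 minutes leg 4 → 08:58 UTC.
Yangon is UTC+6:30, so local arrival = 08:58 + 6:30 = 15:28 on Jun 29.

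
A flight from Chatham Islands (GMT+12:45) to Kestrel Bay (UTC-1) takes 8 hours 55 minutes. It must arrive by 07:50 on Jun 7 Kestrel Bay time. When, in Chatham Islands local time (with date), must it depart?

12:40 on June 7

Target arrival in UTC: 07:50 + 1:00 = 08:50 on Jun 7.
Subtract 8 hours and 55 minutes → departure 23:55 UTC on Jun 6.
Chatham Islands is UTC+12:45: 23:55 + 12:45 = 12:40 on Jun 7.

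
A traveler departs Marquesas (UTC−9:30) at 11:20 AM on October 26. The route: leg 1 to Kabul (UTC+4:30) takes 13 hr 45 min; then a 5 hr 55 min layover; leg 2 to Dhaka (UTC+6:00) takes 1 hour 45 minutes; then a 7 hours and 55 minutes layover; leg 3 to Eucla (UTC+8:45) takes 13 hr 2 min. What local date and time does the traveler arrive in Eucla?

Convert departure to UTC: 11:20 AM + 9:30 = 8:50 PM UTC on Oct 26.
Add 13 hours and 45 minutes leg 1 → 10:35 AM UTC (Oct 27).
Add 5 hours and 55 minutes layover in Kabul → 4:30 PM UTC.
Add 1 hour and 45 minutes leg 2 → 6:15 PM UTC.
Add 7 hours and 55 minutes layover in Dhaka → 2:10 AM UTC (Oct 28).
Add 13 hours 2 minutes leg 3 → 3:12 PM UTC.
Eucla is UTC+8:45, so local arrival = 3:12 PM + 8:45 = 11:57 PM on Oct 28.

11:57 PM on October 28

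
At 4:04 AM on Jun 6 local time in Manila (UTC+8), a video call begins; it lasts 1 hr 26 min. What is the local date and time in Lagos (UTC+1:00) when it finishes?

10:30 PM on June 5

Lagos is 7:00 behind Manila.
After 1 hour 26 minutes it is 5:30 AM in Manila.
Shift by the zone difference: 5:30 AM − 7:00 = 10:30 PM on Jun 5 in Lagos.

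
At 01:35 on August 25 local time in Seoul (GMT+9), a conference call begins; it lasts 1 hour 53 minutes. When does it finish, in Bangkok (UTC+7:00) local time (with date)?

01:28 on Aug 25

Convert start to UTC: 01:35 − 9:00 = 16:35 UTC on Aug 24.
Add 1 hour 53 minutes duration → 18:28 UTC.
Bangkok is UTC+7:00, so local end time = 18:28 + 7:00 = 01:28 on Aug 25.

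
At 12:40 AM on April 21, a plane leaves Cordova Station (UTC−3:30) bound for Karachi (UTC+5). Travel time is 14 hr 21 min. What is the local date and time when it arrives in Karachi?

Convert departure to UTC: 12:40 AM + 3:30 = 4:10 AM UTC on Apr 21.
Add 14 hours 21 minutes travel time → 6:31 PM UTC.
Karachi is UTC+5:00, so local arrival = 6:31 PM + 5:00 = 11:31 PM on Apr 21.

11:31 PM on April 21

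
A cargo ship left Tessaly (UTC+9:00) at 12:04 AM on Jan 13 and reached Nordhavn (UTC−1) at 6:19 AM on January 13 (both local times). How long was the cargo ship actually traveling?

Nordhavn is 10:00 behind Tessaly.
Clock-face elapsed time (ignoring zones) is 6 hours 15 minutes.
Actual elapsed = 6 hours 15 minutes + 10:00 = 16 hours 15 minutes.

16 hours 15 minutes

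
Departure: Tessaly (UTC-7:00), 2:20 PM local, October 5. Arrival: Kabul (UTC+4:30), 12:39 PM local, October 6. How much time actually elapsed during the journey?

Departure in UTC: 2:20 PM + 7:00 = 9:20 PM on Oct 5.
Arrival in UTC: 12:39 PM − 4:30 = 8:09 AM on Oct 6.
Elapsed = 8:09 AM − 9:20 PM (+1 day) = 10 hours 49 minutes.

10 hours 49 minutes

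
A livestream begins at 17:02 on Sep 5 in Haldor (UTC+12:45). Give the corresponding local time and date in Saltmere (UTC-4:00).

00:17 on September 5

In UTC: 17:02 − 12:45 = 04:17 on Sep 5.
Saltmere is UTC−4:00: 04:17 − 4:00 = 00:17 on Sep 5.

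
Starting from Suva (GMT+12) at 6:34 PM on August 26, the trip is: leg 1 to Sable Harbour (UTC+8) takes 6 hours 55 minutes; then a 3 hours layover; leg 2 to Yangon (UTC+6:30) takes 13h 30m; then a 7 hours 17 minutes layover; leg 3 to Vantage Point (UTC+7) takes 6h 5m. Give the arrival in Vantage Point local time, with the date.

2:21 AM on Aug 28

Convert departure to UTC: 6:34 PM − 12:00 = 6:34 AM UTC on Aug 26.
Add 6 hours 55 minutes leg 1 → 1:29 PM UTC.
Add 3 hours layover in Sable Harbour → 4:29 PM UTC.
Add 13 hours and 30 minutes leg 2 → 5:59 AM UTC (Aug 27).
Add 7 hours 17 minutes layover in Yangon → 1:16 PM UTC.
Add 6 hours 5 minutes leg 3 → 7:21 PM UTC.
Vantage Point is UTC+7:00, so local arrival = 7:21 PM + 7:00 = 2:21 AM on Aug 28.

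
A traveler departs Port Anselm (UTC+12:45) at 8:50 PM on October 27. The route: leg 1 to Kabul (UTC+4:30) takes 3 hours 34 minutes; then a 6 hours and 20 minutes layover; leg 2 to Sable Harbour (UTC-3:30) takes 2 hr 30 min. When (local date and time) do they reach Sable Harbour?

Convert departure to UTC: 8:50 PM − 12:45 = 8:05 AM UTC on Oct 27.
Add 3 hours 34 minutes leg 1 → 11:39 AM UTC.
Add 6 hours 20 minutes layover in Kabul → 5:59 PM UTC.
Add 2 hours 30 minutes leg 2 → 8:29 PM UTC.
Sable Harbour is UTC−3:30, so local arrival = 8:29 PM − 3:30 = 4:59 PM on Oct 27.

4:59 PM on Oct 27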